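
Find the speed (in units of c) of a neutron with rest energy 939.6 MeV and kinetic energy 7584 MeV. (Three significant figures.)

0.994c

γ = 1 + K/(mc²) = 1 + 7584/939.6 = 9.0715.
β = √(1 − 1/γ²) = √(1 − 0.0121518) = √0.9878482 = 0.994.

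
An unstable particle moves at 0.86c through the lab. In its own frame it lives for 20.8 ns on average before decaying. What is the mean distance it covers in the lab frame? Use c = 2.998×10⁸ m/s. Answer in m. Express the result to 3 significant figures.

β² = 0.7396, so γ = 1/√0.2604 = 1.9597.
Lab-frame lifetime: Δt = γτ = 1.9597 × 20.8 ns = 40.762 ns.
Distance: d = vΔt = 0.86 × 2.998×10⁸ m/s × 4.0762×10^-8 s = 10.5 m.

10.5 m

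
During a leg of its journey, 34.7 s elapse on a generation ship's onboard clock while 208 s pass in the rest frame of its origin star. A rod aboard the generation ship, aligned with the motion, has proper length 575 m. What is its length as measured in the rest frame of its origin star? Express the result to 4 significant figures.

95.93 m

The time-dilation ratio gives γ = 208/34.7 = 5.99424.
L = L₀/γ = 575/5.99424 = 95.93 m.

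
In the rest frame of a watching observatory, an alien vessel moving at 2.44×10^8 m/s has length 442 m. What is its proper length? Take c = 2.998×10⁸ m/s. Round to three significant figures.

761 m

β = v/c = (2.44×10^8 m/s)/(2.998×10⁸ m/s) = 0.813876.
γ = 1/√(1 − β²) = 1/√(1 − 0.6623941) = 1/√0.3376059 = 1/0.581039 = 1.7211.
Proper length: L₀ = γ·L = 1.7211 × 442 = 761 m.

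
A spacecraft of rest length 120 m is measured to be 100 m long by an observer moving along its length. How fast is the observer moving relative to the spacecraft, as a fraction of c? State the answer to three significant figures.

0.553c

Length contraction gives γ = L₀/L = 120/100 = 1.2.
β = √(1 − 1/γ²) = √0.305556 = 0.553.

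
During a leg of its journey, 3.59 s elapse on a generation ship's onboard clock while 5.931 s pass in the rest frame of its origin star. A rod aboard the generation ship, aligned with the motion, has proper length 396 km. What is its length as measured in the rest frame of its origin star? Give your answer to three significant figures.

240 km

γ = Δt/Δτ = 5.931/3.59 = 1.65209.
L = L₀/γ = 396/1.65209 = 240 km.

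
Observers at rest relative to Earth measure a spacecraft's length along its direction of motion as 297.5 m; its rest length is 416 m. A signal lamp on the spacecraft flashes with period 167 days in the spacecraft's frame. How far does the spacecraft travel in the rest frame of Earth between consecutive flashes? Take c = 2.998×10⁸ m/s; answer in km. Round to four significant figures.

Length contraction gives γ = L₀/L = 416/297.5 = 1.39832.
β = √(1 − 1/γ²) = 0.69898. Lab-frame period = γτ = 1.39832×167 days = 233.52 days. Distance = βc × γτ = 0.69898 × 2.998×10⁸ m/s × 20176128 s = 4.2280×10^15 m = 4.228×10^12 km.

4.228×10^12 km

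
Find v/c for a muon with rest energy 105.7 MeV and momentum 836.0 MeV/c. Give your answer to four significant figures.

0.9921

βγ = pc/(mc²) = 836.0/105.7 = 7.9092.
Since γ² = 1 + (βγ)² = 63.5554, γ = √63.5554 = 7.97216, and β = (βγ)/γ = 7.9092/7.97216 = 0.9921.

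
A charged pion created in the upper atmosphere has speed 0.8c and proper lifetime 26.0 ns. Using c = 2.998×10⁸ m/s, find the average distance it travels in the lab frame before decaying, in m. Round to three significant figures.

Lorentz factor: γ = (1 − 0.64)^(−1/2) = 1.6667.
Lab-frame lifetime: Δt = γτ = 1.6667 × 26.0 ns = 43.334 ns.
Distance: d = vΔt = 0.8 × 2.998×10⁸ m/s × 4.3334×10^-8 s = 10.4 m.

10.4 m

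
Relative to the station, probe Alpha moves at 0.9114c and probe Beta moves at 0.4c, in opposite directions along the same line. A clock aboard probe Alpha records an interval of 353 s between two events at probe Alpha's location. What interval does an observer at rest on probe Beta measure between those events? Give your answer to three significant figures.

The velocity of probe Alpha relative to probe Beta is (0.9114 + 0.4)c / (1 + 0.9114×0.4) = 0.96104c; relative speed 0.96104c.
γ for this relative speed: γ = 1/√(1 − 0.923598) = 3.6178.
Probe Alpha's interval is proper; time dilation gives Δt_B = γΔτ = 3.6178 × 353 s = 1280 s.

1280 s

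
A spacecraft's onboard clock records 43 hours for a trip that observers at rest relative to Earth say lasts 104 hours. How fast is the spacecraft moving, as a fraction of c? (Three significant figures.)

γ = Δt/Δτ = 104/43 = 2.4186.
β = √(1 − 1/γ²) = √(1 − 0.170951) = √0.829049 = 0.911.

0.911c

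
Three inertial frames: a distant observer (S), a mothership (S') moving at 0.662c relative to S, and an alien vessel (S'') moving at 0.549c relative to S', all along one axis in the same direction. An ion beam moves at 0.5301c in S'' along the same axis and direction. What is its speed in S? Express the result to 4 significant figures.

0.9643c

Apply u = (u'+v)/(1+u'v) twice. Ion beam in the mothership frame: (0.5301+0.549)/(1+0.5301·0.549) = 1.0791/1.2910249 = 0.83585c.
That velocity, transformed to the rest frame of a distant observer: (0.83585+0.662)/(1+0.83585·0.662) = 1.49785/1.5533327 = 0.96428c.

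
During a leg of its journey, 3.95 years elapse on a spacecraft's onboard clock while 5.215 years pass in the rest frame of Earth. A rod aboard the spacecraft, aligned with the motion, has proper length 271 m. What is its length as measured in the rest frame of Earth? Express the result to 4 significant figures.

γ = Δt/Δτ = 5.215/3.95 = 1.32025.
The rod contracts by the same γ: 271 m / 1.32025 = 205.3 m.

205.3 m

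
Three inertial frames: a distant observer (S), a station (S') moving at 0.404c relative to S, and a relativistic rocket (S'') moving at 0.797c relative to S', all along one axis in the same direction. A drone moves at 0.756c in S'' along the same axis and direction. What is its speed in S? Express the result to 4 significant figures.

0.9868c

Compose velocities in two stages. Stage 1 (into S'): u₁ = (0.756+0.797)/(1+0.756×0.797) = 0.96909.
Stage 2 (into S): u = (0.96909+0.404)/(1+0.96909×0.404) = 0.98676, so the speed is 0.9868c.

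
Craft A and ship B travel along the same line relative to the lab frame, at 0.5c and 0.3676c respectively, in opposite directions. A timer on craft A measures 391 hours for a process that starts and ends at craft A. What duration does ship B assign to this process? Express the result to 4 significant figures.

574.7 hours

The velocity of craft A relative to ship B is (0.5 + 0.3676)c / (1 + 0.5×0.3676) = 0.73289c; relative speed 0.73289c.
γ for this relative speed: γ = 1/√(1 − 0.537128) = 1.4698.
The clock on craft A records proper time, so ship B measures Δt = γΔτ = 1.4698 × 391 = 574.7 hours.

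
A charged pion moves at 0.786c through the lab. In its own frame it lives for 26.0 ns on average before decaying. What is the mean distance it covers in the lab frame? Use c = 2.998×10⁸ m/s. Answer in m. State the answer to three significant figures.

9.91 m

Lorentz factor: γ = (1 − 0.617796)^(−1/2) = 1.6175.
Lab-frame lifetime: Δt = γτ = 1.6175 × 26.0 ns = 42.055 ns.
Distance: d = vΔt = 0.786 × 2.998×10⁸ m/s × 4.2055×10^-8 s = 9.91 m.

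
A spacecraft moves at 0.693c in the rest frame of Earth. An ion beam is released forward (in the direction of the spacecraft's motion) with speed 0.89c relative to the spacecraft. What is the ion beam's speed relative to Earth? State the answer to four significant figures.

0.9791c

Relativistic velocity addition: u = (u' + v)/(1 + u'v/c²), with u' = 0.89c and v = 0.693c.
Numerator: 0.89 + 0.693 = 1.583. Denominator: 1 + (0.89)(0.693) = 1.61677.
u = 1.583/1.61677 = 0.97911, so the speed is 0.9791c.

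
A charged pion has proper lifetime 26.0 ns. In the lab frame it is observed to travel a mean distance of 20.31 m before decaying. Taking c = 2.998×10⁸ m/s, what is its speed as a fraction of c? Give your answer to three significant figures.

0.934c

d = βγcτ ⇒ βγ = d/(cτ) = 20.31 m / (7.7948 m) = 2.6056.
β = (βγ)/√(1+(βγ)²) = 2.6056/√7.78915 = 0.934.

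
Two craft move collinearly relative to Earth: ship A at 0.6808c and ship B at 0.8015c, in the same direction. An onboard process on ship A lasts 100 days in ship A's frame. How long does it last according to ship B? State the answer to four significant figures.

The velocity of ship A relative to ship B is (0.6808 − 0.8015)c / (1 − 0.6808×0.8015) = −0.26566c; relative speed 0.26566c.
At |u| = 0.26566c, γ = (1 − 0.0705752)^(−1/2) = 1.0373.
The clock on ship A records proper time, so ship B measures Δt = γΔτ = 1.0373 × 100 = 103.7 days.

103.7 days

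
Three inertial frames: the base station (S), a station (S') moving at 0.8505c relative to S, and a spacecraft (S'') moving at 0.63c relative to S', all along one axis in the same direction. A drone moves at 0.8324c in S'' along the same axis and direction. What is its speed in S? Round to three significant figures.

First combine the drone and spacecraft (S''→S'): u₁ = (0.8324 + 0.63)/(1 + 0.8324×0.63) = 1.4624/1.524412 = 0.95932.
Then combine with the station (S'→S): u = (0.95932 + 0.8505)/(1 + 0.95932×0.8505) = 1.80982/1.81590166 = 0.99665.

0.997c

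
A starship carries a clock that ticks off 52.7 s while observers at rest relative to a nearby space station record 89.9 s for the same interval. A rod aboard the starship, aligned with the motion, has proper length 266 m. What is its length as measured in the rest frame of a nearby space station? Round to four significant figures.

155.9 m

γ = Δt/Δτ = 89.9/52.7 = 1.70588.
The rod contracts by the same γ: 266 m / 1.70588 = 155.9 m.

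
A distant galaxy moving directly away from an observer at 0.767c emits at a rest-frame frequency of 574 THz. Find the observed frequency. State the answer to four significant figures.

208.4 THz

Relativistic Doppler (source moving away): f_obs = f_src · √((1−β)/(1+β)).
With β = 0.767: factor = √(0.233/1.767) = 0.36313.
f_obs = 574 × 0.36313 = 208.4 THz.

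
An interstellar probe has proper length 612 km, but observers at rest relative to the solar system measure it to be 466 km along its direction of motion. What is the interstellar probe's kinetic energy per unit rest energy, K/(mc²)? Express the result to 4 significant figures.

0.3133

Length contraction gives γ = L₀/L = 612/466 = 1.3133.
K/(mc²) = γ − 1 = 1.3133 − 1 = 0.3133.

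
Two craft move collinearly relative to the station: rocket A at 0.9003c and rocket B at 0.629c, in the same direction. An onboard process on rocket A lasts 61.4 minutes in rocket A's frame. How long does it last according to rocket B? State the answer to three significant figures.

78.7 minutes

The velocity of rocket A relative to rocket B is (0.9003 − 0.629)c / (1 − 0.9003×0.629) = 0.62553c; relative speed 0.62553c.
At |u| = 0.62553c, γ = (1 − 0.391288)^(−1/2) = 1.2817.
The clock on rocket A records proper time, so rocket B measures Δt = γΔτ = 1.2817 × 61.4 = 78.7 minutes.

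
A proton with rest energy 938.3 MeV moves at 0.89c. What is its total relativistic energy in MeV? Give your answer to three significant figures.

2060 MeV

β² = 0.7921, so γ = 1/√0.2079 = 2.1932.
Total energy: E = γmc² = 2.1932 × 938.3 MeV = 2060 MeV.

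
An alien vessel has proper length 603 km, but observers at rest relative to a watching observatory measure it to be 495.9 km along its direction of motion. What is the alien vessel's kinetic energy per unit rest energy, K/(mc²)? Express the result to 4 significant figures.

0.2160

From L = L₀/γ: γ = 603/495.9 = 1.21597.
K/(mc²) = γ − 1 = 1.21597 − 1 = 0.2160.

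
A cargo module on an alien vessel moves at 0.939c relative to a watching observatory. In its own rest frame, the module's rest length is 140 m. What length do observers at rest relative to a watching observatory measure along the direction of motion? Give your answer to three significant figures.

Lorentz factor: γ = (1 − 0.881721)^(−1/2) = 2.9077.
Length contraction: L = L₀/γ = 140/2.9077 = 48.1 m.

48.1 m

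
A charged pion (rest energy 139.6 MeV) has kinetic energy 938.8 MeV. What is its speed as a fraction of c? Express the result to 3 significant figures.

K = (γ−1)mc², so γ = 1 + 938.8/139.6 = 7.7249.
Then v/c = √(1 − γ⁻²) = √(1 − 0.0167577) = √0.9832423 = 0.992.

0.992c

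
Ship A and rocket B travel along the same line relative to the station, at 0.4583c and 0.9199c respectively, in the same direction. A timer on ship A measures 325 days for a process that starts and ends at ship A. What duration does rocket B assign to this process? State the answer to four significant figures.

539.3 days

The velocity of ship A relative to rocket B is (0.4583 − 0.9199)c / (1 − 0.4583×0.9199) = −0.79805c; relative speed 0.79805c.
At |u| = 0.79805c, γ = (1 − 0.636884)^(−1/2) = 1.6595.
Ship A's interval is proper; time dilation gives Δt_B = γΔτ = 1.6595 × 325 days = 539.3 days.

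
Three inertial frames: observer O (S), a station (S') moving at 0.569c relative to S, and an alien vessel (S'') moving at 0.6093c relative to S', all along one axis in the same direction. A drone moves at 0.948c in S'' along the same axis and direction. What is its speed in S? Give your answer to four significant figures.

0.9964c

First combine the drone and alien vessel (S''→S'): u₁ = (0.948 + 0.6093)/(1 + 0.948×0.6093) = 1.5573/1.5776164 = 0.98712.
Then combine with the station (S'→S): u = (0.98712 + 0.569)/(1 + 0.98712×0.569) = 1.55612/1.56167128 = 0.99645.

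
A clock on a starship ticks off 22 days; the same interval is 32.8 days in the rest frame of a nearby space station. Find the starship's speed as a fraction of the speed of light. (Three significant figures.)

0.742c

γ = Δt/Δτ = 32.8/22 = 1.4909.
β = √(1 − 1/γ²) = √(1 − 0.449887) = √0.550113 = 0.742.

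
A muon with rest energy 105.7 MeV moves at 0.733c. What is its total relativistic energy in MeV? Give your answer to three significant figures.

155 MeV

With β = 0.733, γ = 1/√(1 − 0.733²) = 1/√0.462711 = 1.4701.
Total energy: E = γmc² = 1.4701 × 105.7 MeV = 155 MeV.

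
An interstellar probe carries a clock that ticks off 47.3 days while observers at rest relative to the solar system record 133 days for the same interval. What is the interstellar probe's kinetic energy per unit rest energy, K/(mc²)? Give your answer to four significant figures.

γ = Δt/Δτ = 133/47.3 = 2.81184.
Since K = (γ−1)mc², K/(mc²) = 2.81184 − 1 = 1.812.

1.812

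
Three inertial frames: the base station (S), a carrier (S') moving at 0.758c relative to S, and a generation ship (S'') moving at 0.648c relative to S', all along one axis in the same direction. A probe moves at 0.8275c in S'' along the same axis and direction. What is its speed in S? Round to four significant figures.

Apply u = (u'+v)/(1+u'v) twice. Probe in the carrier frame: (0.8275+0.648)/(1+0.8275·0.648) = 1.4755/1.53622 = 0.96047c.
That velocity, transformed to the rest frame of the base station: (0.96047+0.758)/(1+0.96047·0.758) = 1.71847/1.72803626 = 0.99446c.

0.9945c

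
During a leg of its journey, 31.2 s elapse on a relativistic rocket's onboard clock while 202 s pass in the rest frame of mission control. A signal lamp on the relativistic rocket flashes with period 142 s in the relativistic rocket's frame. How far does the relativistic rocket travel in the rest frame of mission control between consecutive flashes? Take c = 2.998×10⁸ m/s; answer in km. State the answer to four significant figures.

2.723×10^8 km

From Δt = γΔτ: γ = 202/31.2 = 6.47436.
β = √(1 − 1/γ²) = 0.988. Lab-frame period = γτ = 6.47436×142 s = 919.36 s. Distance = βc × γτ = 0.988 × 2.998×10⁸ m/s × 919.36 s = 2.7232×10^11 m = 2.723×10^8 km.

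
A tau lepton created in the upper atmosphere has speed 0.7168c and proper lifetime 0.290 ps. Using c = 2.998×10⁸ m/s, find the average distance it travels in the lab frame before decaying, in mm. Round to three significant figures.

0.0894 mm

γ = 1/√(1 − β²) = 1/√(1 − 0.51380224) = 1/√0.48619776 = 1/0.697279 = 1.4341.
Lab-frame lifetime: Δt = γτ = 1.4341 × 0.290 ps = 0.41589 ps.
Distance: d = vΔt = 0.7168 × 2.998×10⁸ m/s × 4.1589×10^-13 s = 8.94×10^-5 m = 0.0894 mm.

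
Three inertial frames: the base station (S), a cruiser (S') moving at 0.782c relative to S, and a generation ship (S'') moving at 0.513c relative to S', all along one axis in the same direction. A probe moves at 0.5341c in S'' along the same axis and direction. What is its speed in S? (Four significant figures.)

0.9764c

First combine the probe and generation ship (S''→S'): u₁ = (0.5341 + 0.513)/(1 + 0.5341×0.513) = 1.0471/1.2739933 = 0.8219.
Then combine with the cruiser (S'→S): u = (0.8219 + 0.782)/(1 + 0.8219×0.782) = 1.6039/1.6427258 = 0.97637.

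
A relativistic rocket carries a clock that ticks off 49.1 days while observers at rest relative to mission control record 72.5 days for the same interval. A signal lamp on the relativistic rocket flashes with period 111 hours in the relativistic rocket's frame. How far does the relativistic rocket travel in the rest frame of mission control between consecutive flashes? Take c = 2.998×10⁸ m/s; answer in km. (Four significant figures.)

The time-dilation ratio gives γ = 72.5/49.1 = 1.47658.
β = √(1 − 1/γ²) = 0.73576. Lab-frame period = γτ = 1.47658×111 hours = 163.9 hours. Distance = βc × γτ = 0.73576 × 2.998×10⁸ m/s × 590040 s = 1.3015×10^14 m = 1.302×10^11 km.

1.302×10^11 km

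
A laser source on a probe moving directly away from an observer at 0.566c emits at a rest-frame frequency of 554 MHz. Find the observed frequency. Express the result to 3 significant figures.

Relativistic Doppler (source moving away): f_obs = f_src · √((1−β)/(1+β)).
With β = 0.566: factor = √(0.434/1.566) = 0.52644.
f_obs = 554 × 0.52644 = 292 MHz.

292 MHz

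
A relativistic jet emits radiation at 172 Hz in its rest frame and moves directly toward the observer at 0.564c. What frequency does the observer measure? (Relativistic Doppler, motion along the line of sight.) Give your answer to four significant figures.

325.8 Hz

Relativistic Doppler (source moving toward): f_obs = f_src · √((1+β)/(1−β)).
With β = 0.564: factor = √(1.564/0.436) = 1.894.
f_obs = 172 × 1.894 = 325.8 Hz.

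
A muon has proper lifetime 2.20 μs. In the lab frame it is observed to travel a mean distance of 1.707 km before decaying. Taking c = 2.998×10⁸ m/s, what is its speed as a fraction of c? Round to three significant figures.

Lab distance = (lab lifetime)·v = γτ·βc, so βγ = d/(cτ) = 1707/(2.998×10⁸ × 2.200×10^-6) = 2.5881.
With βγ = 2.5881: γ² = 1 + (βγ)² = 7.69826, and β = (βγ)/γ = 2.5881/2.77457 = 0.933.

0.933c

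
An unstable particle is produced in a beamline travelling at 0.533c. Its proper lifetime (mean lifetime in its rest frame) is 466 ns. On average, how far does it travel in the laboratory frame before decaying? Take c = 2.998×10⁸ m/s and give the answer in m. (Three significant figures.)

88.0 m

With β = 0.533, γ = 1/√(1 − 0.533²) = 1/√0.715911 = 1.1819.
Lab-frame lifetime: Δt = γτ = 1.1819 × 466 ns = 550.77 ns.
Distance: d = vΔt = 0.533 × 2.998×10⁸ m/s × 5.5077×10^-7 s = 88.0 m.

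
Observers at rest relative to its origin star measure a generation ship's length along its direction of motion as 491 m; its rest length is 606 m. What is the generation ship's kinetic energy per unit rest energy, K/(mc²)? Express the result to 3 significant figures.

Length contraction gives γ = L₀/L = 606/491 = 1.23422.
Since K = (γ−1)mc², K/(mc²) = 1.23422 − 1 = 0.234.

0.234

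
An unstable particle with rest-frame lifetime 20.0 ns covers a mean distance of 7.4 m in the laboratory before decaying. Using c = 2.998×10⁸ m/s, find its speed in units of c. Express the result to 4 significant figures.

0.7770c

d = βγcτ ⇒ βγ = d/(cτ) = 7.400 m / (5.996 m) = 1.2342.
β = (βγ)/√(1+(βγ)²) = 1.2342/√2.52325 = 0.7770.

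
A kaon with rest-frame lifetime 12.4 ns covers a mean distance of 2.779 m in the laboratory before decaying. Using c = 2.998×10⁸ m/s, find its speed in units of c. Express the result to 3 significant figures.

d = βγcτ ⇒ βγ = d/(cτ) = 2.779 m / (3.71752 m) = 0.74754.
β = (βγ)/√(1+(βγ)²) = 0.74754/√1.558816 = 0.599.

0.599c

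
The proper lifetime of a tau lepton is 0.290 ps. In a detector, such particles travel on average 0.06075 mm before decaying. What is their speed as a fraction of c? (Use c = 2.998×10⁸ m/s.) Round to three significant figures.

0.573c

Lab distance = (lab lifetime)·v = γτ·βc, so βγ = d/(cτ) = 6.075×10^-5/(2.998×10⁸ × 2.900×10^-13) = 0.69874.
With βγ = 0.69874: γ² = 1 + (βγ)² = 1.488238, and β = (βγ)/γ = 0.69874/1.21993 = 0.573.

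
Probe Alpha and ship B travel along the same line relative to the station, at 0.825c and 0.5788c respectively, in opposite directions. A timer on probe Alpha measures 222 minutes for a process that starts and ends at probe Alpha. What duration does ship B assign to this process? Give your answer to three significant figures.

Transform probe Alpha's velocity into ship B's frame: (0.825 + 0.5788)/(1 + 0.825·0.5788) = 1.4038/1.47751, so the relative speed is 0.95011c.
γ for this relative speed: γ = 1/√(1 − 0.902709) = 3.206.
The clock on probe Alpha records proper time, so ship B measures Δt = γΔτ = 3.206 × 222 = 712 minutes.

712 minutes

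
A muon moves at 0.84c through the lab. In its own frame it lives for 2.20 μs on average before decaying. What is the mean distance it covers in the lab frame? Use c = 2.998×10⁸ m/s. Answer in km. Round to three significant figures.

1.02 km

β² = 0.7056, so γ = 1/√0.2944 = 1.843.
Lab-frame lifetime: Δt = γτ = 1.843 × 2.20 μs = 4.0546 μs.
Distance: d = vΔt = 0.84 × 2.998×10⁸ m/s × 4.0546×10^-6 s = 1020 m = 1.02 km.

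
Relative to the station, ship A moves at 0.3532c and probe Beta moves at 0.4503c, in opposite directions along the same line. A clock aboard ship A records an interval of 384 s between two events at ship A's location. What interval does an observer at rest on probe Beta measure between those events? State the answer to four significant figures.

532.8 s

Transform ship A's velocity into probe Beta's frame: (0.3532 + 0.4503)/(1 + 0.3532·0.4503) = 0.8035/1.15904596, so the relative speed is 0.69324c.
At |u| = 0.69324c, γ = (1 − 0.480582)^(−1/2) = 1.3875.
Ship A's interval is proper; time dilation gives Δt_B = γΔτ = 1.3875 × 384 s = 532.8 s.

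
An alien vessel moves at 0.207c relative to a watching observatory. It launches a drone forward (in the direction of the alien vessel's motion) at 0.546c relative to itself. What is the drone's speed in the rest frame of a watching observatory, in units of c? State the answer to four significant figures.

In units of c, u = (u' + v)/(1 + u'v) with u' = 0.546 and v = 0.207.
Numerator: 0.546 + 0.207 = 0.753. Denominator: 1 + (0.546)(0.207) = 1.113022.
u = 0.753/1.113022 = 0.67654, so the speed is 0.6765c.

0.6765c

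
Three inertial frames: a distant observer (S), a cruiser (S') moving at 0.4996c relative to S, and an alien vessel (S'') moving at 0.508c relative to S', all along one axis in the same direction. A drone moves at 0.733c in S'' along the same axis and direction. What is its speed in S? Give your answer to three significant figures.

0.967c

Apply u = (u'+v)/(1+u'v) twice. Drone in the cruiser frame: (0.733+0.508)/(1+0.733·0.508) = 1.241/1.372364 = 0.90428c.
That velocity, transformed to the rest frame of a distant observer: (0.90428+0.4996)/(1+0.90428·0.4996) = 1.40388/1.451778288 = 0.96701c.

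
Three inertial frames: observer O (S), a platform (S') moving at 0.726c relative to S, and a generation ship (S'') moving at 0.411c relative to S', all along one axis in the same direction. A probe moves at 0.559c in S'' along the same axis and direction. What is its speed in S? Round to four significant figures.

0.9632c

Apply u = (u'+v)/(1+u'v) twice. Probe in the platform frame: (0.559+0.411)/(1+0.559·0.411) = 0.97/1.229749 = 0.78878c.
That velocity, transformed to the rest frame of observer O: (0.78878+0.726)/(1+0.78878·0.726) = 1.51478/1.57265428 = 0.9632c.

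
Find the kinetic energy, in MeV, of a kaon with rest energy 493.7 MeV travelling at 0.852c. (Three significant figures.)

449 MeV

With β = 0.852, γ = 1/√(1 − 0.852²) = 1/√0.274096 = 1.91007.
Kinetic energy: K = (γ − 1)mc² = (1.91007 − 1) × 493.7 MeV = 0.91007 × 493.7 = 449 MeV.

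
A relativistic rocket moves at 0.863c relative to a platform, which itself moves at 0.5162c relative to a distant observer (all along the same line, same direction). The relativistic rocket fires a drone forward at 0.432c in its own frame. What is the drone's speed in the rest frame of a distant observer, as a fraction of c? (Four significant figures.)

Apply u = (u'+v)/(1+u'v) twice. Drone in the platform frame: (0.432+0.863)/(1+0.432·0.863) = 1.295/1.372816 = 0.94332c.
That velocity, transformed to the rest frame of a distant observer: (0.94332+0.5162)/(1+0.94332·0.5162) = 1.45952/1.486941784 = 0.98156c.

0.9816c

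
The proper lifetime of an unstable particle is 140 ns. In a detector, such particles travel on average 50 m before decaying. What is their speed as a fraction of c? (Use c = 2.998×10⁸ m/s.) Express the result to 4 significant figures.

d = βγcτ ⇒ βγ = d/(cτ) = 50.00 m / (41.972 m) = 1.1913.
β = (βγ)/√(1+(βγ)²) = 1.1913/√2.4192 = 0.7659.

0.7659c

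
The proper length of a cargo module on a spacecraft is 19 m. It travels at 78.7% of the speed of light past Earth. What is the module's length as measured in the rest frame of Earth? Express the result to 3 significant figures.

β² = 0.619369, so γ = 1/√0.380631 = 1.6209.
Length contraction: L = L₀/γ = 19/1.6209 = 11.7 m.

11.7 m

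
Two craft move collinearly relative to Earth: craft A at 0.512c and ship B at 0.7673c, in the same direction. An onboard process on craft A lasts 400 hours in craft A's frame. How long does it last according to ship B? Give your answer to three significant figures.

441 hours

Transform craft A's velocity into ship B's frame: (0.512 − 0.7673)/(1 − 0.512·0.7673) = −0.2553/0.6071424, so the relative speed is 0.42049c.
γ for this relative speed: γ = 1/√(1 − 0.176812) = 1.1022.
Craft A's interval is proper; time dilation gives Δt_B = γΔτ = 1.1022 × 400 hours = 441 hours.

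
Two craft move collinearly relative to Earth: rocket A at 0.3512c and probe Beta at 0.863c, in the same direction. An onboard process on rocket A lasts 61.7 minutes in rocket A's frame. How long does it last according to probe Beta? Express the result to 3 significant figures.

90.9 minutes

Transform rocket A's velocity into probe Beta's frame: (0.3512 − 0.863)/(1 − 0.3512·0.863) = −0.5118/0.6969144, so the relative speed is 0.73438c.
At |u| = 0.73438c, γ = (1 − 0.539314)^(−1/2) = 1.4733.
Rocket A's interval is proper; time dilation gives Δt_B = γΔτ = 1.4733 × 61.7 minutes = 90.9 minutes.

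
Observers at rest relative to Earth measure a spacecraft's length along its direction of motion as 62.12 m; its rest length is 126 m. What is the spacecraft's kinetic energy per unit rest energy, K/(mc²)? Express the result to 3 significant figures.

1.03

γ = L₀/L = 126/62.12 = 2.02833.
Since K = (γ−1)mc², K/(mc²) = 2.02833 − 1 = 1.03.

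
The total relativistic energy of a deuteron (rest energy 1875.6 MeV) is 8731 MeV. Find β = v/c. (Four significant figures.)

γ = E/(mc²) = 8731/1875.6 = 4.655.
β = √(1 − 1/γ²) = √(1 − 0.0461488) = √0.9538512 = 0.9767.

0.9767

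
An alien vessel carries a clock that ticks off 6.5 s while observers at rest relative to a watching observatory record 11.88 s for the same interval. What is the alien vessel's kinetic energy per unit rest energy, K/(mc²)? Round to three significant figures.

0.828

From Δt = γΔτ: γ = 11.88/6.5 = 1.82769.
Since K = (γ−1)mc², K/(mc²) = 1.82769 − 1 = 0.828.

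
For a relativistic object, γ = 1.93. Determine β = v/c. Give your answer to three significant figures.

β = √(1 − 1/γ²) = √(1 − 1/3.7249) = √0.731536 = 0.855.

0.855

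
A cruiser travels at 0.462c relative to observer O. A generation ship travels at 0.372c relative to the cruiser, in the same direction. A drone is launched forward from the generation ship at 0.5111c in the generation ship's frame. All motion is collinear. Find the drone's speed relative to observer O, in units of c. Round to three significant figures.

0.897c

Compose velocities in two stages. Stage 1 (into S'): u₁ = (0.5111+0.372)/(1+0.5111×0.372) = 0.74202.
Stage 2 (into S): u = (0.74202+0.462)/(1+0.74202×0.462) = 0.89664, so the speed is 0.897c.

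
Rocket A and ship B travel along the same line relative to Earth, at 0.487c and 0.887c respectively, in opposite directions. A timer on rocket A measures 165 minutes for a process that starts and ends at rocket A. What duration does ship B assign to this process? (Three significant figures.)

586 minutes

Transform rocket A's velocity into ship B's frame: (0.487 + 0.887)/(1 + 0.487·0.887) = 1.374/1.431969, so the relative speed is 0.95952c.
γ for this relative speed: γ = 1/√(1 − 0.920679) = 3.5506.
The clock on rocket A records proper time, so ship B measures Δt = γΔτ = 3.5506 × 165 = 586 minutes.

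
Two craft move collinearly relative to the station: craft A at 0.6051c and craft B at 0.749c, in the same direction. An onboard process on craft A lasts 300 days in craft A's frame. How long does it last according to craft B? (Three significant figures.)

311 days

Transform craft A's velocity into craft B's frame: (0.6051 − 0.749)/(1 − 0.6051·0.749) = −0.1439/0.5467801, so the relative speed is 0.26318c.
At |u| = 0.26318c, γ = (1 − 0.0692637)^(−1/2) = 1.0365.
Craft A's interval is proper; time dilation gives Δt_B = γΔτ = 1.0365 × 300 days = 311 days.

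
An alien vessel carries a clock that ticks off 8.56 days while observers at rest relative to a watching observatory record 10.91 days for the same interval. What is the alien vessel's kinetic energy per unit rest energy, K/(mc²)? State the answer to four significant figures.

γ = Δt/Δτ = 10.91/8.56 = 1.27453.
Since K = (γ−1)mc², K/(mc²) = 1.27453 − 1 = 0.2745.

0.2745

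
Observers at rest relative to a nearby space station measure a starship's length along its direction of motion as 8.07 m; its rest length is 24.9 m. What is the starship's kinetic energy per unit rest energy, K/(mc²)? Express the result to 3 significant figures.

γ = L₀/L = 24.9/8.07 = 3.0855.
Since K = (γ−1)mc², K/(mc²) = 3.0855 − 1 = 2.09.

2.09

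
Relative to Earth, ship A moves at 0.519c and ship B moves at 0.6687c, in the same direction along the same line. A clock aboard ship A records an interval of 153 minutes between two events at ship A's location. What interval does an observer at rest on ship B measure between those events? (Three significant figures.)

The velocity of ship A relative to ship B is (0.519 − 0.6687)c / (1 − 0.519×0.6687) = −0.22927c; relative speed 0.22927c.
γ for this relative speed: γ = 1/√(1 − 0.0525647) = 1.0274.
Ship A's interval is proper; time dilation gives Δt_B = γΔτ = 1.0274 × 153 minutes = 157 minutes.

157 minutes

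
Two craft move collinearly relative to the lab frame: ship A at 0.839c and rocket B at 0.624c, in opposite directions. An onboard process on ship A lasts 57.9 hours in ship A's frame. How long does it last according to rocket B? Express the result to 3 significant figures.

207 hours

The velocity of ship A relative to rocket B is (0.839 + 0.624)c / (1 + 0.839×0.624) = 0.96027c; relative speed 0.96027c.
γ for this relative speed: γ = 1/√(1 − 0.922118) = 3.5833.
The clock on ship A records proper time, so rocket B measures Δt = γΔτ = 3.5833 × 57.9 = 207 hours.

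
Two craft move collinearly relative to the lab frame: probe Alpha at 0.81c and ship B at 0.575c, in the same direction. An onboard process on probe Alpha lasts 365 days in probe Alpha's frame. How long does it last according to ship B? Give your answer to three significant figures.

Transform probe Alpha's velocity into ship B's frame: (0.81 − 0.575)/(1 − 0.81·0.575) = 0.235/0.53425, so the relative speed is 0.43987c.
At |u| = 0.43987c, γ = (1 − 0.193486)^(−1/2) = 1.1135.
The clock on probe Alpha records proper time, so ship B measures Δt = γΔτ = 1.1135 × 365 = 406 days.

406 days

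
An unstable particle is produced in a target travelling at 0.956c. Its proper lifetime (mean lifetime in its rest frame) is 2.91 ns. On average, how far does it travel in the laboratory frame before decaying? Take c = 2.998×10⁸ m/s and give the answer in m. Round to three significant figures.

With β = 0.956, γ = 1/√(1 − 0.956²) = 1/√0.086064 = 3.4087.
Lab-frame lifetime: Δt = γτ = 3.4087 × 2.91 ns = 9.9193 ns.
Distance: d = vΔt = 0.956 × 2.998×10⁸ m/s × 9.9193×10^-9 s = 2.84 m.

2.84 m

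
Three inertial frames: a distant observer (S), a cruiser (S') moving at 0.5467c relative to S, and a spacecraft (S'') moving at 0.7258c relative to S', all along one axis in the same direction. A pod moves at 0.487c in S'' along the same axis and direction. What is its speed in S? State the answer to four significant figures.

First combine the pod and spacecraft (S''→S'): u₁ = (0.487 + 0.7258)/(1 + 0.487×0.7258) = 1.2128/1.3534646 = 0.89607.
Then combine with the cruiser (S'→S): u = (0.89607 + 0.5467)/(1 + 0.89607×0.5467) = 1.44277/1.489881469 = 0.96838.

0.9684c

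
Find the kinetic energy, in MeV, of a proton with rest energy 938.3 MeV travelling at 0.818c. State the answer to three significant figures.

693 MeV

β² = 0.669124, so γ = 1/√0.330876 = 1.73847.
Kinetic energy: K = (γ − 1)mc² = (1.73847 − 1) × 938.3 MeV = 0.73847 × 938.3 = 693 MeV.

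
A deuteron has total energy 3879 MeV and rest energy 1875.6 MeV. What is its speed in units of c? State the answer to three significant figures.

Total energy E = γmc² gives γ = 3879/1875.6 = 2.0681.
Hence β = √(1 − 1/γ²) = √(1 − 0.233807) = √0.766193 = 0.875.

0.875c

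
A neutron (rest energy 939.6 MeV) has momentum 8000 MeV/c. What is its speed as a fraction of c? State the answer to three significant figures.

βγ = pc/(mc²) = 8000/939.6 = 8.5143.
Since γ² = 1 + (βγ)² = 73.4933, γ = √73.4933 = 8.57282, and β = (βγ)/γ = 8.5143/8.57282 = 0.993.

0.993c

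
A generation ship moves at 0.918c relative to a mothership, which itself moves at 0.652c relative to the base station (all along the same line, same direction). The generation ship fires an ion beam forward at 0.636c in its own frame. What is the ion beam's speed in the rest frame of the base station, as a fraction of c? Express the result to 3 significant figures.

First combine the ion beam and generation ship (S''→S'): u₁ = (0.636 + 0.918)/(1 + 0.636×0.918) = 1.554/1.583848 = 0.98115.
Then combine with the mothership (S'→S): u = (0.98115 + 0.652)/(1 + 0.98115×0.652) = 1.63315/1.6397098 = 0.996.

0.996c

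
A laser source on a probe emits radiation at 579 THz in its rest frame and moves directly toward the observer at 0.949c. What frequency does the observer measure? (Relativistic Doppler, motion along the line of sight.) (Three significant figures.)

Relativistic Doppler (source moving toward): f_obs = f_src · √((1+β)/(1−β)).
With β = 0.949: factor = √(1.949/0.051) = 6.1819.
f_obs = 579 × 6.1819 = 3580 THz.

3580 THz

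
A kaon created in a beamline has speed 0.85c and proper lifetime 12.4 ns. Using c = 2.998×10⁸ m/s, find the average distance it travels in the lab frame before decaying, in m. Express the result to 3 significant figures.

6.00 m

γ = 1/√(1 − β²) = 1/√(1 − 0.7225) = 1/√0.2775 = 1/0.526783 = 1.8983.
Lab-frame lifetime: Δt = γτ = 1.8983 × 12.4 ns = 23.539 ns.
Distance: d = vΔt = 0.85 × 2.998×10⁸ m/s × 2.3539×10^-8 s = 6.00 m.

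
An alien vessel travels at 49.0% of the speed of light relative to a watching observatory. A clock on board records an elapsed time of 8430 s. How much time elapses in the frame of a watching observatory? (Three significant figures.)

9670 s

γ = 1/√(1 − β²) = 1/√(1 − 0.2401) = 1/√0.7599 = 1/0.871722 = 1.1472.
The onboard clock measures proper time, so the interval in the rest frame of a watching observatory is dilated: Δt = γ·Δτ = 1.1472 × 8430 s = 9670 s.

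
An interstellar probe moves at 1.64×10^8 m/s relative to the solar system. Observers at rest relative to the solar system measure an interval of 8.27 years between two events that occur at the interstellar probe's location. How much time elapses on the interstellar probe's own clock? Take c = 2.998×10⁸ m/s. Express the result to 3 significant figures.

β = v/c = (1.64×10^8 m/s)/(2.998×10⁸ m/s) = 0.547031.
β² = 0.2992429, so γ = 1/√0.7007571 = 1.1946.
The interstellar probe's clock runs slow as seen from the solar system, so Δτ = Δt/γ = 8.27/1.1946 = 6.92 years.

6.92 years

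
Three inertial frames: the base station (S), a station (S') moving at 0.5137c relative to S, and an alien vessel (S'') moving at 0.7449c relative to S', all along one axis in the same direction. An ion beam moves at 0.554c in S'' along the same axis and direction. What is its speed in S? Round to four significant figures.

0.9734c

Apply u = (u'+v)/(1+u'v) twice. Ion beam in the station frame: (0.554+0.7449)/(1+0.554·0.7449) = 1.2989/1.4126746 = 0.91946c.
That velocity, transformed to the rest frame of the base station: (0.91946+0.5137)/(1+0.91946·0.5137) = 1.43316/1.472326602 = 0.9734c.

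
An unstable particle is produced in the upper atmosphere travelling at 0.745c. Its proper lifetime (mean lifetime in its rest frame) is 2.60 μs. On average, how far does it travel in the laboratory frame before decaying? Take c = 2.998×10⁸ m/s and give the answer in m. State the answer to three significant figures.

With β = 0.745, γ = 1/√(1 − 0.745²) = 1/√0.444975 = 1.4991.
Lab-frame lifetime: Δt = γτ = 1.4991 × 2.60 μs = 3.8977 μs.
Distance: d = vΔt = 0.745 × 2.998×10⁸ m/s × 3.8977×10^-6 s = 871 m.

871 m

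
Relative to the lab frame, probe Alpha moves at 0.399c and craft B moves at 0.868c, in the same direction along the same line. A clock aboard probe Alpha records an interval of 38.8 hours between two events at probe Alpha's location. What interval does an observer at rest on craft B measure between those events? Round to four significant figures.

55.70 hours

Speed of probe Alpha in craft B's frame: u = (v_A − v_B)/(1 − v_A v_B/c²) = (0.399 − 0.868)/(1 − 0.399×0.868) = −0.469/0.653668 = −0.71749; |u| = 0.71749c.
γ for this relative speed: γ = 1/√(1 − 0.514792) = 1.4356.
The clock on probe Alpha records proper time, so craft B measures Δt = γΔτ = 1.4356 × 38.8 = 55.70 hours.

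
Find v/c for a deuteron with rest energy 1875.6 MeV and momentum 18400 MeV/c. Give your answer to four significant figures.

βγ = pc/(mc²) = 18400/1875.6 = 9.8102.
Since γ² = 1 + (βγ)² = 97.24, γ = √97.24 = 9.86103, and β = (βγ)/γ = 9.8102/9.86103 = 0.9948.

0.9948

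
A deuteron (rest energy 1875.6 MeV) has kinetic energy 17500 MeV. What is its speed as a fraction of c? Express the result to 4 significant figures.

0.9953c

K = (γ−1)mc², so γ = 1 + 17500/1875.6 = 10.33.
Then v/c = √(1 − γ⁻²) = √(1 − 0.00937129) = √0.99062871 = 0.9953.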